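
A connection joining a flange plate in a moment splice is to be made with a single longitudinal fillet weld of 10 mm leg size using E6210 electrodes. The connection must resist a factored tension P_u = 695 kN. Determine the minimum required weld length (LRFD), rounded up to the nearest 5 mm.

E62XX → F_EXX = 620 MPa.
Throat t_e = 0.707 × 10 = 7.07 mm.
φr_n = 0.75 × 0.6 × 620 × 7.07 × 10⁻³ = 1.973 kN/mm.
L_req = P_u / φr_n = 695 / 1.973 = 352.3 mm total.
Round up → use L = 355 mm.

L = 355 mm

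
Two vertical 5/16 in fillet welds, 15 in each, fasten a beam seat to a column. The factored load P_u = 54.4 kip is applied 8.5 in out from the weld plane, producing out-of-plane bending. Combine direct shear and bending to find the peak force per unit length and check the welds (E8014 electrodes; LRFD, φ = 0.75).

E80XX → F_EXX = 80 ksi.
L_w = 2 × 15 = 30 in; section modulus (unit throat) S = 2 × L²/6 = 75 in².
Direct shear f_v = P/L_w = 54.4/30 = 1.813 kip/in.
Moment M = P × e = 54.4 × 8.5 = 462.4 kip·in; bending f_b = M/S = 6.165 kip/in.
f_max = √(f_v² + f_b²) = √(1.813² + 6.165²) = 6.426 kip/in.
φr_n = 0.75 × 0.6 × 80 × (0.707 × 0.3125) = 7.954 kip/in → adequate.

f_max ≈ 6.43 kip/in; adequate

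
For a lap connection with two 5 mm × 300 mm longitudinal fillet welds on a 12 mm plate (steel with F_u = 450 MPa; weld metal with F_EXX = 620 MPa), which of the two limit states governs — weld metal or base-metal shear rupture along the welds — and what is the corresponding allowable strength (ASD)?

t_e = 0.707 × 5 = 3.535 mm; L = 600 mm.
Weld metal: R_n/Ω = (1/2.0) × 0.6 × 620 × 3.535 × 600 × 10⁻³ = 394.5 kN.
Base metal (shear rupture): R_n/Ω = (1/2.0) × 0.6 × 450 × 12 × 600 × 10⁻³ = 972 kN.
Governing: weld metal.

R_n/Ω ≈ 395 kN (weld metal governs)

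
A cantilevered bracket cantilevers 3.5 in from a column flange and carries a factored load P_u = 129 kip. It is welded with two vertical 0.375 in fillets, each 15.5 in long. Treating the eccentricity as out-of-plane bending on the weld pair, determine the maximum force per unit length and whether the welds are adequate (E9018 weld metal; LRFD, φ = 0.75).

E90XX → F_EXX = 90 ksi.
L_w = 2 × 15.5 = 31 in; section modulus (unit throat) S = 2 × L²/6 = 80.08 in².
Direct shear f_v = P/L_w = 129/31 = 4.161 kip/in.
Moment M = P × e = 129 × 3.5 = 451.5 kip·in; bending f_b = M/S = 5.638 kip/in.
f_max = √(f_v² + f_b²) = √(4.161² + 5.638²) = 7.007 kip/in.
φr_n = 0.75 × 0.6 × 90 × (0.707 × 0.375) = 10.74 kip/in → adequate.

f_max ≈ 7.01 kip/in; adequate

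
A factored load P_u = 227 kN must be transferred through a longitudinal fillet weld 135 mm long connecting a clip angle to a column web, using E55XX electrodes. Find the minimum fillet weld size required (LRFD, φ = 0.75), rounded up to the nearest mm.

w = 10 mm

E55XX → F_EXX = 550 MPa.
Total weld length L = 135 mm.
Required throat t_e = P_u / (φ × 0.6 F_EXX × L) = 227 / (0.75 × 0.6 × 550 × 135 × 10⁻³) = 6.794 mm.
Required leg w = t_e / 0.707 = 9.609 mm → use 10 mm.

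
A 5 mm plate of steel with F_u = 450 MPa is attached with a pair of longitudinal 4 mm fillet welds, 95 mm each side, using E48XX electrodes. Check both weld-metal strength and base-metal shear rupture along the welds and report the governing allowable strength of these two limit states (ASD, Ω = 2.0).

R_n/Ω ≈ 77.4 kN (weld metal governs)

E48XX → F_EXX = 480 MPa.
t_e = 0.707 × 4 = 2.828 mm; L = 190 mm.
Weld metal: R_n/Ω = (1/2.0) × 0.6 × 480 × 2.828 × 190 × 10⁻³ = 77.37 kN.
Base metal (shear rupture): R_n/Ω = (1/2.0) × 0.6 × 450 × 5 × 190 × 10⁻³ = 128.2 kN.
Governing: weld metal.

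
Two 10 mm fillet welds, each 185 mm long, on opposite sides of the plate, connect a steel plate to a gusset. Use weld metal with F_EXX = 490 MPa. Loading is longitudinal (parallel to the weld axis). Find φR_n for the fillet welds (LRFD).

Effective throat t_e = 0.707 × 10 = 7.07 mm.
Total length L = 370 mm; A_we = 7.07 × 370 = 2616 mm².
F_nw = 0.6 F_EXX = 0.6 × 490 = 294 MPa.
φR_n = 0.75 × 294 × 2616 × 10⁻³ = 576.8 kN.

φR_n ≈ 577 kN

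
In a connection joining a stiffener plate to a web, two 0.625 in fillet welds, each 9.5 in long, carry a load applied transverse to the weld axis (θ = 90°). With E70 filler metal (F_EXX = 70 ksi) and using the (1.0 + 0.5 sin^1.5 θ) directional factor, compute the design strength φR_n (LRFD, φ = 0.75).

φR_n ≈ 397 kip

t_e = 0.707 × 0.625 = 0.4419 in; A_we = 0.4419 × 19 = 8.396 in².
Directional factor: 1.0 + 0.5 sin^1.5(90°) = 1.5.
F_nw = 0.6 × 70 × 1.5 = 63 ksi.
φR_n = 0.75 × 63 × 8.396 = 396.7 kip.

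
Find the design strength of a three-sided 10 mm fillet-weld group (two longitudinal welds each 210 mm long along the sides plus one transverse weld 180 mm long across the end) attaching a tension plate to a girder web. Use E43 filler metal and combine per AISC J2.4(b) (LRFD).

φR_n ≈ 858 kN

E43XX → F_EXX = 430 MPa.
t_e = 0.707 × 10 = 7.07 mm.
R_nwl = 0.6 × 430 × 7.07 × 420 × 10⁻³ = 766.1 kN (longitudinal, 2 welds).
R_nwt = 0.6 × 430 × 7.07 × 180 × 10⁻³ = 328.3 kN (transverse, base value).
(i) R_nwl + R_nwt = 1094 kN; (ii) 0.85 R_nwl + 1.5 R_nwt = 1144 kN.
R_n = max = 1144 kN [governs: (ii)]; φR_n = 857.8 kN.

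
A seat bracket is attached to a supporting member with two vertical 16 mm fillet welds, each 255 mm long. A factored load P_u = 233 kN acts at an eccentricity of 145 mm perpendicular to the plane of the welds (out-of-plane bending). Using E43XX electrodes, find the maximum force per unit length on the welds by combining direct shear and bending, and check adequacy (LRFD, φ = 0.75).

E43XX → F_EXX = 430 MPa.
L_w = 2 × 255 = 510 mm; section modulus (unit throat) S = 2 × L²/6 = 21680 mm².
Direct shear f_v = P/L_w = 233×10³/510 = 456.9 N/mm.
Moment M = P × e = 233×10³ × 145 = 33785000 N·mm; bending f_b = M/S = 1559 N/mm.
f_max = √(f_v² + f_b²) = √(456.9² + 1559²) = 1624 N/mm.
φr_n = 0.75 × 0.6 × 430 × (0.707 × 16) = 2189 N/mm → adequate.

f_max ≈ 1620 N/mm; adequate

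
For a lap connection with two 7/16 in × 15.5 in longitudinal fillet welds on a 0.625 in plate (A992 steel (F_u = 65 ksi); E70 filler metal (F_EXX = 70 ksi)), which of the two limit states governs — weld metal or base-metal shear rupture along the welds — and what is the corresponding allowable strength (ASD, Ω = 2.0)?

R_n/Ω ≈ 201 kip (weld metal governs)

t_e = 0.707 × 0.4375 = 0.3093 in; L = 31 in.
Weld metal: R_n/Ω = (1/2.0) × 0.6 × 70 × 0.3093 × 31 = 201.4 kip.
Base metal (shear rupture): R_n/Ω = (1/2.0) × 0.6 × 65 × 0.625 × 31 = 377.8 kip.
Governing: weld metal.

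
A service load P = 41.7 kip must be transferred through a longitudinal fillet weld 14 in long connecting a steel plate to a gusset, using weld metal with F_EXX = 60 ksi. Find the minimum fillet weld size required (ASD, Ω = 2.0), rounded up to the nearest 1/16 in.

w = 1/4 in

Total weld length L = 14 in.
Required throat t_e = P × Ω / (0.6 F_EXX × L) = 41.7 × 2.0 / (0.6 × 60 × 14) = 0.1655 in.
Required leg w = t_e / 0.707 = 0.2341 in → use 1/4 in.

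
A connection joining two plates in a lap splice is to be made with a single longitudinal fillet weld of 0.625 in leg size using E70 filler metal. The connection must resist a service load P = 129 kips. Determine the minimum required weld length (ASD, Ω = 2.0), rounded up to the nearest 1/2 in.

L = 14 in

E70XX → F_EXX = 70 ksi.
Throat t_e = 0.707 × 0.625 = 0.4419 in.
r_n/Ω = (0.6 × 70 × 0.4419) / 2.0 = 9.279 kip/in.
L_req = P / (r_n/Ω) = 129 / 9.279 = 13.9 in total.
Round up → use L = 14 in.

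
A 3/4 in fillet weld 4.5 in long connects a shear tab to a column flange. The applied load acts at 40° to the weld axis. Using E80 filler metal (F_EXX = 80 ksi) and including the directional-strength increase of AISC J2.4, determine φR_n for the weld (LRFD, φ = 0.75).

t_e = 0.707 × 0.75 = 0.5302 in; A_we = 0.5302 × 4.5 = 2.386 in².
Directional factor: 1.0 + 0.5 sin^1.5(40°) = 1.258.
F_nw = 0.6 × 80 × 1.258 = 60.37 ksi.
φR_n = 0.75 × 60.37 × 2.386 = 108 kips.

φR_n ≈ 108 kips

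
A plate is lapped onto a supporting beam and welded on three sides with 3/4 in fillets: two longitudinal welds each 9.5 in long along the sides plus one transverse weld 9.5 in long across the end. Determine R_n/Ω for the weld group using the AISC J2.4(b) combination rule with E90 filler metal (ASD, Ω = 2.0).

E90XX → F_EXX = 90 ksi.
t_e = 0.707 × 0.75 = 0.5302 in.
R_nwl = 0.6 × 90 × 0.5302 × 19 = 544 kip (longitudinal, 2 welds).
R_nwt = 0.6 × 90 × 0.5302 × 9.5 = 272 kip (transverse, base value).
(i) R_nwl + R_nwt = 816.1 kip; (ii) 0.85 R_nwl + 1.5 R_nwt = 870.5 kip.
R_n = max = 870.5 kip [governs: (ii)]; R_n/Ω = 435.2 kip.

R_n/Ω ≈ 435 kip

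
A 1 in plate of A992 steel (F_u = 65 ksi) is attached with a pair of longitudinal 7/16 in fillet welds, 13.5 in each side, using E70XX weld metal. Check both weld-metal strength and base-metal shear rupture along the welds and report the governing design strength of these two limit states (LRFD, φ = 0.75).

E70XX → F_EXX = 70 ksi.
t_e = 0.707 × 0.4375 = 0.3093 in; L = 27 in.
Weld metal: φR_n = 0.75 × 0.6 × 70 × 0.3093 × 27 = 263.1 kip.
Base metal (shear rupture): φR_n = 0.75 × 0.6 × 65 × 1 × 27 = 789.8 kip.
Governing: weld metal.

φR_n ≈ 263 kip (weld metal governs)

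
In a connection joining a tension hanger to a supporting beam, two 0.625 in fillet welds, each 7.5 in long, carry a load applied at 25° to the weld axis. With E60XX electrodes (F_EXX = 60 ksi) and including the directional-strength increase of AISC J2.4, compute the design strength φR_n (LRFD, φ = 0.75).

φR_n ≈ 204 kip

t_e = 0.707 × 0.625 = 0.4419 in; A_we = 0.4419 × 15 = 6.628 in².
Directional factor: 1.0 + 0.5 sin^1.5(25°) = 1.137.
F_nw = 0.6 × 60 × 1.137 = 40.95 ksi.
φR_n = 0.75 × 40.95 × 6.628 = 203.5 kip.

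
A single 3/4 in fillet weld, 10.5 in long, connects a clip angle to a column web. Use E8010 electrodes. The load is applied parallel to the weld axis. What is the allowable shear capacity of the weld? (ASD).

E80XX → F_EXX = 80 ksi.
Effective throat t_e = 0.707 × 0.75 = 0.5302 in.
Total length L = 10.5 in; A_we = 0.5302 × 10.5 = 5.568 in².
F_nw = 0.6 F_EXX = 0.6 × 80 = 48 ksi.
R_n = 48 × 5.568 = 267.2 kip; R_n/Ω = 267.2/2.0 = 133.6 kip.

R_n/Ω ≈ 134 kip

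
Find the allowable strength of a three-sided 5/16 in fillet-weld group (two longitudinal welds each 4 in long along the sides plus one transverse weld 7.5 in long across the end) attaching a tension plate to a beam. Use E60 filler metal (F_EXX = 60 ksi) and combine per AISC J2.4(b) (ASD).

R_n/Ω ≈ 71.8 kips

t_e = 0.707 × 0.3125 = 0.2209 in.
R_nwl = 0.6 × 60 × 0.2209 × 8 = 63.63 kips (longitudinal, 2 welds).
R_nwt = 0.6 × 60 × 0.2209 × 7.5 = 59.65 kips (transverse, base value).
(i) R_nwl + R_nwt = 123.3 kips; (ii) 0.85 R_nwl + 1.5 R_nwt = 143.6 kips.
R_n = max = 143.6 kips [governs: (ii)]; R_n/Ω = 71.78 kips.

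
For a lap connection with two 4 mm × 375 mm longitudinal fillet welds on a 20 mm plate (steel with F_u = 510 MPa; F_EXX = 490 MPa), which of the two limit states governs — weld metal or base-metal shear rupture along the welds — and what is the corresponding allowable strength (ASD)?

t_e = 0.707 × 4 = 2.828 mm; L = 750 mm.
Weld metal: R_n/Ω = (1/2.0) × 0.6 × 490 × 2.828 × 750 × 10⁻³ = 311.8 kN.
Base metal (shear rupture): R_n/Ω = (1/2.0) × 0.6 × 510 × 20 × 750 × 10⁻³ = 2295 kN.
Governing: weld metal.

R_n/Ω ≈ 312 kN (weld metal governs)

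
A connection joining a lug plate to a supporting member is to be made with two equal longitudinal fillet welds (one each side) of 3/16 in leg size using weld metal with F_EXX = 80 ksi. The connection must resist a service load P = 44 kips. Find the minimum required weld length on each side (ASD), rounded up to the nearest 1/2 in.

L = 7 in on each side

Throat t_e = 0.707 × 0.1875 = 0.1326 in.
r_n/Ω = (0.6 × 80 × 0.1326) / 2.0 = 3.181 kip/in.
L_req = P / (r_n/Ω) = 44 / 3.181 = 13.83 in total.
Per side: 13.83 / 2 = 6.915 in.
Round up → use L = 7 in on each side.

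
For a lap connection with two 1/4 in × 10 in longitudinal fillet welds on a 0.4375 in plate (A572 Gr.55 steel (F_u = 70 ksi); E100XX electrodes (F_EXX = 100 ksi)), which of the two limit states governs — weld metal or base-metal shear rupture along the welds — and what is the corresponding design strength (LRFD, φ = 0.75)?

φR_n ≈ 159 kip (weld metal governs)

t_e = 0.707 × 0.25 = 0.1767 in; L = 20 in.
Weld metal: φR_n = 0.75 × 0.6 × 100 × 0.1767 × 20 = 159.1 kip.
Base metal (shear rupture): φR_n = 0.75 × 0.6 × 70 × 0.4375 × 20 = 275.6 kip.
Governing: weld metal.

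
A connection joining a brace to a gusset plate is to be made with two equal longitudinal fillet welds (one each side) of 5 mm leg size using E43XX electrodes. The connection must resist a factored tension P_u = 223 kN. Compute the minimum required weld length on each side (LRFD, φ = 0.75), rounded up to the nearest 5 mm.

L = 165 mm on each side

E43XX → F_EXX = 430 MPa.
Throat t_e = 0.707 × 5 = 3.535 mm.
φr_n = 0.75 × 0.6 × 430 × 3.535 × 10⁻³ = 0.684 kN/mm.
L_req = P_u / φr_n = 223 / 0.684 = 326 mm total.
Per side: 326 / 2 = 163 mm.
Round up → use L = 165 mm on each side.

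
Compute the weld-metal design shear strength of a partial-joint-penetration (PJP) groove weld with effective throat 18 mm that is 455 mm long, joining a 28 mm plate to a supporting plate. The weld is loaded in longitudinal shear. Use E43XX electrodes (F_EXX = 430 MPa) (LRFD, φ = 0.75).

φR_n ≈ 1580 kN

Effective throat (given) t_e = 18 mm.
A_we = 18 × 455 = 8190 mm².
F_nw = 0.6 F_EXX = 258 MPa.
φR_n = 0.75 × 258 × 8190 × 10⁻³ = 1585 kN.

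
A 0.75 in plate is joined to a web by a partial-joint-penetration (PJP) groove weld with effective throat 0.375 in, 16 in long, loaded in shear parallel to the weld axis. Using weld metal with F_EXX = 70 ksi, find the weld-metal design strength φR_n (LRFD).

φR_n ≈ 189 kip

Effective throat (given) t_e = 0.375 in.
A_we = 0.375 × 16 = 6 in².
F_nw = 0.6 F_EXX = 42 ksi.
φR_n = 0.75 × 42 × 6 = 189 kip.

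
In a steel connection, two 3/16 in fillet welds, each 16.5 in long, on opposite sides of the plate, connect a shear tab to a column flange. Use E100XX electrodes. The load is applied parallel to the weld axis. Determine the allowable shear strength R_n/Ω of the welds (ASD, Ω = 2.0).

E100XX → F_EXX = 100 ksi.
Effective throat t_e = 0.707 × 0.1875 = 0.1326 in.
Total length L = 33 in; A_we = 0.1326 × 33 = 4.375 in².
F_nw = 0.6 F_EXX = 0.6 × 100 = 60 ksi.
R_n = 60 × 4.375 = 262.5 kip; R_n/Ω = 262.5/2.0 = 131.2 kip.

R_n/Ω ≈ 131 kip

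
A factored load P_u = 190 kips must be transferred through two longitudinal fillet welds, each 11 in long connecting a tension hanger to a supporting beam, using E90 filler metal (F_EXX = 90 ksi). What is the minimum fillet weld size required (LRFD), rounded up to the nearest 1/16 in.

w = 5/16 in

Total weld length L = 22 in.
Required throat t_e = P_u / (φ × 0.6 F_EXX × L) = 190 / (0.75 × 0.6 × 90 × 22) = 0.2132 in.
Required leg w = t_e / 0.707 = 0.3016 in → use 5/16 in.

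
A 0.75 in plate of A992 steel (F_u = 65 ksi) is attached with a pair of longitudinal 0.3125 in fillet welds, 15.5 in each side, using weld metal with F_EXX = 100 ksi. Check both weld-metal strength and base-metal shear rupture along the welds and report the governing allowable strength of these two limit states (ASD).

R_n/Ω ≈ 205 kips (weld metal governs)

t_e = 0.707 × 0.3125 = 0.2209 in; L = 31 in.
Weld metal: R_n/Ω = (1/2.0) × 0.6 × 100 × 0.2209 × 31 = 205.5 kips.
Base metal (shear rupture): R_n/Ω = (1/2.0) × 0.6 × 65 × 0.75 × 31 = 453.4 kips.
Governing: weld metal.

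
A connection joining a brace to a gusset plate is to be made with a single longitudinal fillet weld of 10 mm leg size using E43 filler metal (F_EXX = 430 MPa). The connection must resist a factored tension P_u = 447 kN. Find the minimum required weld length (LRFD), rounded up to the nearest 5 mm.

L = 330 mm

Throat t_e = 0.707 × 10 = 7.07 mm.
φr_n = 0.75 × 0.6 × 430 × 7.07 × 10⁻³ = 1.368 kN/mm.
L_req = P_u / φr_n = 447 / 1.368 = 326.7 mm total.
Round up → use L = 330 mm.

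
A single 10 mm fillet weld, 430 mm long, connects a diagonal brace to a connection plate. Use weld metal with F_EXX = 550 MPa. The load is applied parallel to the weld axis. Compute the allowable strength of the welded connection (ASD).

Effective throat t_e = 0.707 × 10 = 7.07 mm.
Total length L = 430 mm; A_we = 7.07 × 430 = 3040 mm².
F_nw = 0.6 F_EXX = 0.6 × 550 = 330 MPa.
R_n = 330 × 3040 × 10⁻³ = 1003 kN; R_n/Ω = 1003/2.0 = 501.6 kN.

R_n/Ω ≈ 502 kN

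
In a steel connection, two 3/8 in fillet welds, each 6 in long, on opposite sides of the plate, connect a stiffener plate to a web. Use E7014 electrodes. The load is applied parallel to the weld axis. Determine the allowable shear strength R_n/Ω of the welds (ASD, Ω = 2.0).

R_n/Ω ≈ 66.8 kip

E70XX → F_EXX = 70 ksi.
Effective throat t_e = 0.707 × 0.375 = 0.2651 in.
Total length L = 12 in; A_we = 0.2651 × 12 = 3.181 in².
F_nw = 0.6 F_EXX = 0.6 × 70 = 42 ksi.
R_n = 42 × 3.181 = 133.6 kip; R_n/Ω = 133.6/2.0 = 66.81 kip.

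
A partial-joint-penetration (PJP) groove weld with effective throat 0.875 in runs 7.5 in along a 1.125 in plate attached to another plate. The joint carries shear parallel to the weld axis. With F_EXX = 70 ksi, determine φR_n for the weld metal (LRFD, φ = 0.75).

φR_n ≈ 207 kip

Effective throat (given) t_e = 0.875 in.
A_we = 0.875 × 7.5 = 6.562 in².
F_nw = 0.6 F_EXX = 42 ksi.
φR_n = 0.75 × 42 × 6.562 = 206.7 kip.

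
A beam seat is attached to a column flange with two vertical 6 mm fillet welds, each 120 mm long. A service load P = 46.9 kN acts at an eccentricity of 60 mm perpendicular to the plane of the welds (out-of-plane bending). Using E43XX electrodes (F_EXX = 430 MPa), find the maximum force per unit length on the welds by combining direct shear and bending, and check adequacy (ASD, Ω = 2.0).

f_max ≈ 618 N/mm; NOT adequate

L_w = 2 × 120 = 240 mm; section modulus (unit throat) S = 2 × L²/6 = 4800 mm².
Direct shear f_v = P/L_w = 46.9×10³/240 = 195.4 N/mm.
Moment M = P × e = 46.9×10³ × 60 = 2814000 N·mm; bending f_b = M/S = 586.2 N/mm.
f_max = √(f_v² + f_b²) = √(195.4² + 586.2²) = 618 N/mm.
r_n/Ω = (1/2.0) × 0.6 × 430 × (0.707 × 6) = 547.2 N/mm → NOT adequate.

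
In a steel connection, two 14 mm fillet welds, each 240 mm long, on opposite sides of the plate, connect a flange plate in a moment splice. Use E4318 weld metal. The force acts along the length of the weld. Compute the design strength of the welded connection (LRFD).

E43XX → F_EXX = 430 MPa.
Effective throat t_e = 0.707 × 14 = 9.898 mm.
Total length L = 480 mm; A_we = 9.898 × 480 = 4751 mm².
F_nw = 0.6 F_EXX = 0.6 × 430 = 258 MPa.
φR_n = 0.75 × 258 × 4751 × 10⁻³ = 919.3 kN.

φR_n ≈ 919 kN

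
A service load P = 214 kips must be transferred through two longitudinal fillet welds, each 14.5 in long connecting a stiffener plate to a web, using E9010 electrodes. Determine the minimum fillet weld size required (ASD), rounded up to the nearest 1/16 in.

E90XX → F_EXX = 90 ksi.
Total weld length L = 29 in.
Required throat t_e = P × Ω / (0.6 F_EXX × L) = 214 × 2.0 / (0.6 × 90 × 29) = 0.2733 in.
Required leg w = t_e / 0.707 = 0.3866 in → use 7/16 in.

w = 7/16 in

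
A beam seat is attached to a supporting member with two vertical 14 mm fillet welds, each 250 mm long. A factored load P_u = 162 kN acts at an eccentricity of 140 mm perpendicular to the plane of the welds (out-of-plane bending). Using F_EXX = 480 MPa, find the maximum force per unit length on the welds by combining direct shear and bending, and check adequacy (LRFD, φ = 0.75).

f_max ≈ 1140 N/mm; adequate

L_w = 2 × 250 = 500 mm; section modulus (unit throat) S = 2 × L²/6 = 20830 mm².
Direct shear f_v = P/L_w = 162×10³/500 = 324 N/mm.
Moment M = P × e = 162×10³ × 140 = 22680000 N·mm; bending f_b = M/S = 1089 N/mm.
f_max = √(f_v² + f_b²) = √(324² + 1089²) = 1136 N/mm.
φr_n = 0.75 × 0.6 × 480 × (0.707 × 14) = 2138 N/mm → adequate.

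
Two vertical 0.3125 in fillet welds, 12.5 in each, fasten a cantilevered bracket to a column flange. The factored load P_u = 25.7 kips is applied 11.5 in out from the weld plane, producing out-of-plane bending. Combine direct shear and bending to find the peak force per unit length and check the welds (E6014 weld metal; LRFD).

E60XX → F_EXX = 60 ksi.
L_w = 2 × 12.5 = 25 in; section modulus (unit throat) S = 2 × L²/6 = 52.08 in².
Direct shear f_v = P/L_w = 25.7/25 = 1.028 kip/in.
Moment M = P × e = 25.7 × 11.5 = 295.55 kip·in; bending f_b = M/S = 5.675 kip/in.
f_max = √(f_v² + f_b²) = √(1.028² + 5.675²) = 5.767 kip/in.
φr_n = 0.75 × 0.6 × 60 × (0.707 × 0.3125) = 5.965 kip/in → adequate.

f_max ≈ 5.77 kip/in; adequate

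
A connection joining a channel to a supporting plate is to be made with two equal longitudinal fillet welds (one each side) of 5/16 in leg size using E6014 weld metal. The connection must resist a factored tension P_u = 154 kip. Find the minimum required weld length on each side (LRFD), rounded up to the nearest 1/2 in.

E60XX → F_EXX = 60 ksi.
Throat t_e = 0.707 × 0.3125 = 0.2209 in.
φr_n = 0.75 × 0.6 × 60 × 0.2209 = 5.965 kip/in.
L_req = P_u / φr_n = 154 / 5.965 = 25.82 in total.
Per side: 25.82 / 2 = 12.91 in.
Round up → use L = 13 in on each side.

L = 13 in on each side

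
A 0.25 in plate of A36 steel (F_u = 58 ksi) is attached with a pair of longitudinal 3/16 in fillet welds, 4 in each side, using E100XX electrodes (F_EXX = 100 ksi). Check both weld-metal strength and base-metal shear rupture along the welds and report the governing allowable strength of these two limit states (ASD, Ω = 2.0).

R_n/Ω ≈ 31.8 kips (weld metal governs)

t_e = 0.707 × 0.1875 = 0.1326 in; L = 8 in.
Weld metal: R_n/Ω = (1/2.0) × 0.6 × 100 × 0.1326 × 8 = 31.82 kips.
Base metal (shear rupture): R_n/Ω = (1/2.0) × 0.6 × 58 × 0.25 × 8 = 34.8 kips.
Governing: weld metal.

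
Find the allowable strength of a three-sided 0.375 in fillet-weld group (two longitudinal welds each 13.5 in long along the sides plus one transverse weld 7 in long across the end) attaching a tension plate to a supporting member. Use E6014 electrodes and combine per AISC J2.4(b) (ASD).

R_n/Ω ≈ 162 kips

E60XX → F_EXX = 60 ksi.
t_e = 0.707 × 0.375 = 0.2651 in.
R_nwl = 0.6 × 60 × 0.2651 × 27 = 257.7 kips (longitudinal, 2 welds).
R_nwt = 0.6 × 60 × 0.2651 × 7 = 66.81 kips (transverse, base value).
(i) R_nwl + R_nwt = 324.5 kips; (ii) 0.85 R_nwl + 1.5 R_nwt = 319.3 kips.
R_n = max = 324.5 kips [governs: (i)]; R_n/Ω = 162.3 kips.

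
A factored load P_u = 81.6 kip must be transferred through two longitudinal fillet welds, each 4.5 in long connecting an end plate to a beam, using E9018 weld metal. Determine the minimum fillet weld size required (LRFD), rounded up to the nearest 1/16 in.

E90XX → F_EXX = 90 ksi.
Total weld length L = 9 in.
Required throat t_e = P_u / (φ × 0.6 F_EXX × L) = 81.6 / (0.75 × 0.6 × 90 × 9) = 0.2239 in.
Required leg w = t_e / 0.707 = 0.3166 in → use 3/8 in.

w = 3/8 in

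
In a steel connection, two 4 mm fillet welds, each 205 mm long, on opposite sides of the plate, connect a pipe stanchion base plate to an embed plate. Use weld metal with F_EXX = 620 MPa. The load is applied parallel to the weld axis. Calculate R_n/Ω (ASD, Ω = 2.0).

Effective throat t_e = 0.707 × 4 = 2.828 mm.
Total length L = 410 mm; A_we = 2.828 × 410 = 1159 mm².
F_nw = 0.6 F_EXX = 0.6 × 620 = 372 MPa.
R_n = 372 × 1159 × 10⁻³ = 431.3 kN; R_n/Ω = 431.3/2.0 = 215.7 kN.

R_n/Ω ≈ 216 kN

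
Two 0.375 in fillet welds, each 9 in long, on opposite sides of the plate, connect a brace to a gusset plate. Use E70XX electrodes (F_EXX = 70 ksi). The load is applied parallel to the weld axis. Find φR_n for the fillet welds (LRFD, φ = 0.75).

Effective throat t_e = 0.707 × 0.375 = 0.2651 in.
Total length L = 18 in; A_we = 0.2651 × 18 = 4.772 in².
F_nw = 0.6 F_EXX = 0.6 × 70 = 42 ksi.
φR_n = 0.75 × 42 × 4.772 = 150.3 kip.

φR_n ≈ 150 kip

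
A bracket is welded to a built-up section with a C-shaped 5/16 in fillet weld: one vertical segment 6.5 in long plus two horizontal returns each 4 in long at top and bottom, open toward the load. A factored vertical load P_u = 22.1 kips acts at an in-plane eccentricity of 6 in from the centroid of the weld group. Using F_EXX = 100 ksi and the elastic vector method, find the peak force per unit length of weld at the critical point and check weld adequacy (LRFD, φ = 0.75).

f_max ≈ 5.49 kip/in; adequate

Total weld length L_w = 14.5 in. Treat welds as unit-width lines.
Centroid: x̄ = 2×4×2 / 14.5 = 1.103 in from the vertical weld.
Polar moment about centroid: J = I_x + I_y = [6.5³/12 + 2×4×3.25²] + [6.5×1.103² + 2(4³/12 + 4×0.8966²)] = 132.4 in³.
Direct shear f_v = P/L_w = 22.1 / 14.5 = 1.524 kip/in (vertical).
Torsion M = P·e = 22.1 × 6 = 132.6 kip·in.
Critical point at (x, y) = (2.897, 3.25) from centroid. f_tx = M·y/J = 3.255 kip/in; f_ty = M·x/J = 2.901 kip/in.
Resultant f_max = √[f_tx² + (f_v + f_ty)²] = √[3.255² + (1.524 + 2.901)²] = 5.493 kip/in.
Capacity per unit length: φr_n = 0.75 × 0.6 × 100 × (0.707 × 0.3125) = 9.942 kip/in.
5.493 ≤ 9.942 → adequate.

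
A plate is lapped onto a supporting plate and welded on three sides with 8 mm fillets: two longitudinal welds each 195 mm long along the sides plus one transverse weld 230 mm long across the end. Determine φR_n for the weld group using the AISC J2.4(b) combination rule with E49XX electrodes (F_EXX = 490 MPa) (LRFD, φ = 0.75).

φR_n ≈ 844 kN

t_e = 0.707 × 8 = 5.656 mm.
R_nwl = 0.6 × 490 × 5.656 × 390 × 10⁻³ = 648.5 kN (longitudinal, 2 welds).
R_nwt = 0.6 × 490 × 5.656 × 230 × 10⁻³ = 382.5 kN (transverse, base value).
(i) R_nwl + R_nwt = 1031 kN; (ii) 0.85 R_nwl + 1.5 R_nwt = 1125 kN.
R_n = max = 1125 kN [governs: (ii)]; φR_n = 843.7 kN.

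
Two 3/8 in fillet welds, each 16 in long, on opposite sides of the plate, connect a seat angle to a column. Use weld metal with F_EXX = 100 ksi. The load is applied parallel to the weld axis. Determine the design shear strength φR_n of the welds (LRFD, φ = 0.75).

Effective throat t_e = 0.707 × 0.375 = 0.2651 in.
Total length L = 32 in; A_we = 0.2651 × 32 = 8.484 in².
F_nw = 0.6 F_EXX = 0.6 × 100 = 60 ksi.
φR_n = 0.75 × 60 × 8.484 = 381.8 kip.

φR_n ≈ 382 kip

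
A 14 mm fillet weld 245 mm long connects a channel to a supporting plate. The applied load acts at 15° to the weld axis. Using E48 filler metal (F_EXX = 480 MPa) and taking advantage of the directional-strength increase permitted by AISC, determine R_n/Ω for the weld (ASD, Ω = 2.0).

t_e = 0.707 × 14 = 9.898 mm; A_we = 9.898 × 245 = 2425 mm².
Directional factor: 1.0 + 0.5 sin^1.5(15°) = 1.066.
F_nw = 0.6 × 480 × 1.066 = 307 MPa.
R_n/Ω = (307 × 2425) / 2.0 × 10⁻³ = 372.2 kN.

R_n/Ω ≈ 372 kN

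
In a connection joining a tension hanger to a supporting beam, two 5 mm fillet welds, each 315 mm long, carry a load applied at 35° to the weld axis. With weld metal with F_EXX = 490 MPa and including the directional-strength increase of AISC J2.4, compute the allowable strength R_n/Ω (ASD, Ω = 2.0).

t_e = 0.707 × 5 = 3.535 mm; A_we = 3.535 × 630 = 2227 mm².
Directional factor: 1.0 + 0.5 sin^1.5(35°) = 1.217.
F_nw = 0.6 × 490 × 1.217 = 357.9 MPa.
R_n/Ω = (357.9 × 2227) / 2.0 × 10⁻³ = 398.5 kN.

R_n/Ω ≈ 398 kN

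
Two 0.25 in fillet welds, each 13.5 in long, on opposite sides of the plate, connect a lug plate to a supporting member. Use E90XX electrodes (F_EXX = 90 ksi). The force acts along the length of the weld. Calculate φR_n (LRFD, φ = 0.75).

Effective throat t_e = 0.707 × 0.25 = 0.1767 in.
Total length L = 27 in; A_we = 0.1767 × 27 = 4.772 in².
F_nw = 0.6 F_EXX = 0.6 × 90 = 54 ksi.
φR_n = 0.75 × 54 × 4.772 = 193.3 kip.

φR_n ≈ 193 kip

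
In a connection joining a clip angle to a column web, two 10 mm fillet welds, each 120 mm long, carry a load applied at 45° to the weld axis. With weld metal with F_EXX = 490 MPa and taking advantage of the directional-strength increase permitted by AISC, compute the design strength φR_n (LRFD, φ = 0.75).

φR_n ≈ 485 kN

t_e = 0.707 × 10 = 7.07 mm; A_we = 7.07 × 240 = 1697 mm².
Directional factor: 1.0 + 0.5 sin^1.5(45°) = 1.297.
F_nw = 0.6 × 490 × 1.297 = 381.4 MPa.
φR_n = 0.75 × 381.4 × 1697 × 10⁻³ = 485.4 kN.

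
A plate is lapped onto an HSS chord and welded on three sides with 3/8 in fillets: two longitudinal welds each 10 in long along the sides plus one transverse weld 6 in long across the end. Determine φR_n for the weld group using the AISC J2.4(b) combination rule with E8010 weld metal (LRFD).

E80XX → F_EXX = 80 ksi.
t_e = 0.707 × 0.375 = 0.2651 in.
R_nwl = 0.6 × 80 × 0.2651 × 20 = 254.5 kip (longitudinal, 2 welds).
R_nwt = 0.6 × 80 × 0.2651 × 6 = 76.36 kip (transverse, base value).
(i) R_nwl + R_nwt = 330.9 kip; (ii) 0.85 R_nwl + 1.5 R_nwt = 330.9 kip.
R_n = max = 330.9 kip [governs: (ii)]; φR_n = 248.2 kip.

φR_n ≈ 248 kip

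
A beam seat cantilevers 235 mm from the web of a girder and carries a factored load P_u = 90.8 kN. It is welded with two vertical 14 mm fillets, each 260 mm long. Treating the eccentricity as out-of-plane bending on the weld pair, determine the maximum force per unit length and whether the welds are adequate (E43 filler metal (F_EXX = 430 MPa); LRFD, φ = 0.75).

L_w = 2 × 260 = 520 mm; section modulus (unit throat) S = 2 × L²/6 = 22530 mm².
Direct shear f_v = P/L_w = 90.8×10³/520 = 174.6 N/mm.
Moment M = P × e = 90.8×10³ × 235 = 21338000 N·mm; bending f_b = M/S = 947 N/mm.
f_max = √(f_v² + f_b²) = √(174.6² + 947²) = 962.9 N/mm.
φr_n = 0.75 × 0.6 × 430 × (0.707 × 14) = 1915 N/mm → adequate.

f_max ≈ 963 N/mm; adequate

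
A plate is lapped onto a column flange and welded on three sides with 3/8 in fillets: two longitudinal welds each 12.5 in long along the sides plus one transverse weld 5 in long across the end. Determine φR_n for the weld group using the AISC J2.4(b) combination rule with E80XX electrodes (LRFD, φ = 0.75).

E80XX → F_EXX = 80 ksi.
t_e = 0.707 × 0.375 = 0.2651 in.
R_nwl = 0.6 × 80 × 0.2651 × 25 = 318.1 kip (longitudinal, 2 welds).
R_nwt = 0.6 × 80 × 0.2651 × 5 = 63.63 kip (transverse, base value).
(i) R_nwl + R_nwt = 381.8 kip; (ii) 0.85 R_nwl + 1.5 R_nwt = 365.9 kip.
R_n = max = 381.8 kip [governs: (i)]; φR_n = 286.3 kip.

φR_n ≈ 286 kip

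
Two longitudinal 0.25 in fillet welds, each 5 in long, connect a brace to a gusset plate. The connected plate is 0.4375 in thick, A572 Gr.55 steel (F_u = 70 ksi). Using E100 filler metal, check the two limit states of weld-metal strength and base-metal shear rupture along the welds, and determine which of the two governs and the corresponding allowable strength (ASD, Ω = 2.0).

R_n/Ω ≈ 53 kips (weld metal governs)

E100XX → F_EXX = 100 ksi.
t_e = 0.707 × 0.25 = 0.1767 in; L = 10 in.
Weld metal: R_n/Ω = (1/2.0) × 0.6 × 100 × 0.1767 × 10 = 53.02 kips.
Base metal (shear rupture): R_n/Ω = (1/2.0) × 0.6 × 70 × 0.4375 × 10 = 91.88 kips.
Governing: weld metal.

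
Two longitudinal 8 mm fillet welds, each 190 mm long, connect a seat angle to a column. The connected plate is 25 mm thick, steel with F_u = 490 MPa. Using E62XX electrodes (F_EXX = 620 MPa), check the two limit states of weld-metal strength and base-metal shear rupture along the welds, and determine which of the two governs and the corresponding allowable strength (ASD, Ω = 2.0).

t_e = 0.707 × 8 = 5.656 mm; L = 380 mm.
Weld metal: R_n/Ω = (1/2.0) × 0.6 × 620 × 5.656 × 380 × 10⁻³ = 399.8 kN.
Base metal (shear rupture): R_n/Ω = (1/2.0) × 0.6 × 490 × 25 × 380 × 10⁻³ = 1396 kN.
Governing: weld metal.

R_n/Ω ≈ 400 kN (weld metal governs)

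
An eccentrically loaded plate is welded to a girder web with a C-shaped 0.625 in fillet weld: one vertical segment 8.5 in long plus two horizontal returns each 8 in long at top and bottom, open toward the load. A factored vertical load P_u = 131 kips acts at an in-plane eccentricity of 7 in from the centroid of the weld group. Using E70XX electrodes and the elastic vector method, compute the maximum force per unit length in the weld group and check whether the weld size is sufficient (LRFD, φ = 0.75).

E70XX → F_EXX = 70 ksi.
Total weld length L_w = 24.5 in. Treat welds as unit-width lines.
Centroid: x̄ = 2×8×4 / 24.5 = 2.612 in from the vertical weld.
Polar moment about centroid: J = I_x + I_y = [8.5³/12 + 2×8×4.25²] + [8.5×2.612² + 2(8³/12 + 8×1.388²)] = 514.3 in³.
Direct shear f_v = P/L_w = 131 / 24.5 = 5.347 kip/in (vertical).
Torsion M = P·e = 131 × 7 = 917 kip·in.
Critical point at (x, y) = (5.388, 4.25) from centroid. f_tx = M·y/J = 7.577 kip/in; f_ty = M·x/J = 9.606 kip/in.
Resultant f_max = √[f_tx² + (f_v + f_ty)²] = √[7.577² + (5.347 + 9.606)²] = 16.76 kip/in.
Capacity per unit length: φr_n = 0.75 × 0.6 × 70 × (0.707 × 0.625) = 13.92 kip/in.
16.76 > 13.92 → NOT adequate.

f_max ≈ 16.8 kip/in; NOT adequate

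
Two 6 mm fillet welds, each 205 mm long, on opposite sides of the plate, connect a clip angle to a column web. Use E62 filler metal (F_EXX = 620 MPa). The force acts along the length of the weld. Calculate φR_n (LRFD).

Effective throat t_e = 0.707 × 6 = 4.242 mm.
Total length L = 410 mm; A_we = 4.242 × 410 = 1739 mm².
F_nw = 0.6 F_EXX = 0.6 × 620 = 372 MPa.
φR_n = 0.75 × 372 × 1739 × 10⁻³ = 485.2 kN.

φR_n ≈ 485 kN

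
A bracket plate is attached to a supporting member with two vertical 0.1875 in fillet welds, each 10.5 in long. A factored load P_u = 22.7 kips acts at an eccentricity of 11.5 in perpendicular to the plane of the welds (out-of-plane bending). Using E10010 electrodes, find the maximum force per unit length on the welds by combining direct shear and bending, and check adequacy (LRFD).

E100XX → F_EXX = 100 ksi.
L_w = 2 × 10.5 = 21 in; section modulus (unit throat) S = 2 × L²/6 = 36.75 in².
Direct shear f_v = P/L_w = 22.7/21 = 1.081 kip/in.
Moment M = P × e = 22.7 × 11.5 = 261.05 kip·in; bending f_b = M/S = 7.103 kip/in.
f_max = √(f_v² + f_b²) = √(1.081² + 7.103²) = 7.185 kip/in.
φr_n = 0.75 × 0.6 × 100 × (0.707 × 0.1875) = 5.965 kip/in → NOT adequate.

f_max ≈ 7.19 kip/in; NOT adequate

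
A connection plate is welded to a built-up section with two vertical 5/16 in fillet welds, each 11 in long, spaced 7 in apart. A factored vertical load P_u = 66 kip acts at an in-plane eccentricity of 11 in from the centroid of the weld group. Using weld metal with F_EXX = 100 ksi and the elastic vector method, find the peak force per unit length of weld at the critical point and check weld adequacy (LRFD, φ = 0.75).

f_max ≈ 11.5 kip/in; NOT adequate

Total weld length L_w = 22 in. Treat welds as unit-width lines.
Polar moment about centroid: J = 2[d³/12 + d(b/2)²] = 2[11³/12 + 11×3.5²] = 491.3 in³.
Direct shear f_v = P/L_w = 66 / 22 = 3 kip/in (vertical).
Torsion M = P·e = 66 × 11 = 726 kip·in.
Critical point at (x, y) = (3.5, 5.5) from centroid. f_tx = M·y/J = 8.127 kip/in; f_ty = M·x/J = 5.172 kip/in.
Resultant f_max = √[f_tx² + (f_v + f_ty)²] = √[8.127² + (3 + 5.172)²] = 11.52 kip/in.
Capacity per unit length: φr_n = 0.75 × 0.6 × 100 × (0.707 × 0.3125) = 9.942 kip/in.
11.52 > 9.942 → NOT adequate.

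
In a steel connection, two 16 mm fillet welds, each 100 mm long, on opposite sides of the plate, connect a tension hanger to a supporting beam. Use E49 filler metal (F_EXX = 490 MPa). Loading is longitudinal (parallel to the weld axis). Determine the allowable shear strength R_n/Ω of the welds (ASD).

R_n/Ω ≈ 333 kN

Effective throat t_e = 0.707 × 16 = 11.31 mm.
Total length L = 200 mm; A_we = 11.31 × 200 = 2262 mm².
F_nw = 0.6 F_EXX = 0.6 × 490 = 294 MPa.
R_n = 294 × 2262 × 10⁻³ = 665.1 kN; R_n/Ω = 665.1/2.0 = 332.6 kN.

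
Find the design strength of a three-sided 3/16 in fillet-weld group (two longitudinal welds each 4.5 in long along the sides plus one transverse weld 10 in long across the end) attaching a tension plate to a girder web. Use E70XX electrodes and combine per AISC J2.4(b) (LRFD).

E70XX → F_EXX = 70 ksi.
t_e = 0.707 × 0.1875 = 0.1326 in.
R_nwl = 0.6 × 70 × 0.1326 × 9 = 50.11 kip (longitudinal, 2 welds).
R_nwt = 0.6 × 70 × 0.1326 × 10 = 55.68 kip (transverse, base value).
(i) R_nwl + R_nwt = 105.8 kip; (ii) 0.85 R_nwl + 1.5 R_nwt = 126.1 kip.
R_n = max = 126.1 kip [governs: (ii)]; φR_n = 94.58 kip.

φR_n ≈ 94.6 kip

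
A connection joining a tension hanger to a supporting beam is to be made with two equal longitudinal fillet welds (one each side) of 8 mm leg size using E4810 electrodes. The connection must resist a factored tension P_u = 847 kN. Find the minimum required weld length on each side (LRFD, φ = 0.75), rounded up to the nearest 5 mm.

L = 350 mm on each side

E48XX → F_EXX = 480 MPa.
Throat t_e = 0.707 × 8 = 5.656 mm.
φr_n = 0.75 × 0.6 × 480 × 5.656 × 10⁻³ = 1.222 kN/mm.
L_req = P_u / φr_n = 847 / 1.222 = 693.3 mm total.
Per side: 693.3 / 2 = 346.6 mm.
Round up → use L = 350 mm on each side.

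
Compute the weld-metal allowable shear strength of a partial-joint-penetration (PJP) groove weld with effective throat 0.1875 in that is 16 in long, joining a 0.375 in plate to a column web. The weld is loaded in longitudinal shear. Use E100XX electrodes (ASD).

R_n/Ω ≈ 90 kip

E100XX → F_EXX = 100 ksi.
Effective throat (given) t_e = 0.1875 in.
A_we = 0.1875 × 16 = 3 in².
F_nw = 0.6 F_EXX = 60 ksi.
R_n/Ω = (60 × 3) / 2.0 = 90 kip.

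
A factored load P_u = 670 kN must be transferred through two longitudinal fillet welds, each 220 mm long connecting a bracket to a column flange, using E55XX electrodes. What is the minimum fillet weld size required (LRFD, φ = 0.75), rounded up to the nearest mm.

w = 9 mm

E55XX → F_EXX = 550 MPa.
Total weld length L = 440 mm.
Required throat t_e = P_u / (φ × 0.6 F_EXX × L) = 670 / (0.75 × 0.6 × 550 × 440 × 10⁻³) = 6.152 mm.
Required leg w = t_e / 0.707 = 8.702 mm → use 9 mm.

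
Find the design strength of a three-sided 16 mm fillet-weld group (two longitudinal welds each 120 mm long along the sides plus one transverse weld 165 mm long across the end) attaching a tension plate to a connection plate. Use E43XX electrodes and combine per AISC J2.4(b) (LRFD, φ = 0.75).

E43XX → F_EXX = 430 MPa.
t_e = 0.707 × 16 = 11.31 mm.
R_nwl = 0.6 × 430 × 11.31 × 240 × 10⁻³ = 700.4 kN (longitudinal, 2 welds).
R_nwt = 0.6 × 430 × 11.31 × 165 × 10⁻³ = 481.6 kN (transverse, base value).
(i) R_nwl + R_nwt = 1182 kN; (ii) 0.85 R_nwl + 1.5 R_nwt = 1318 kN.
R_n = max = 1318 kN [governs: (ii)]; φR_n = 988.3 kN.

φR_n ≈ 988 kN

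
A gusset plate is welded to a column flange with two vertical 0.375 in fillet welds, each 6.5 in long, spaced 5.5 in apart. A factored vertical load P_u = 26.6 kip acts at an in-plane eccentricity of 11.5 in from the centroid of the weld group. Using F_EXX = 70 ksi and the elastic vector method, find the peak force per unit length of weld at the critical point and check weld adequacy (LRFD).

Total weld length L_w = 13 in. Treat welds as unit-width lines.
Polar moment about centroid: J = 2[d³/12 + d(b/2)²] = 2[6.5³/12 + 6.5×2.75²] = 144.1 in³.
Direct shear f_v = P/L_w = 26.6 / 13 = 2.046 kip/in (vertical).
Torsion M = P·e = 26.6 × 11.5 = 305.9 kip·in.
Critical point at (x, y) = (2.75, 3.25) from centroid. f_tx = M·y/J = 6.9 kip/in; f_ty = M·x/J = 5.838 kip/in.
Resultant f_max = √[f_tx² + (f_v + f_ty)²] = √[6.9² + (2.046 + 5.838)²] = 10.48 kip/in.
Capacity per unit length: φr_n = 0.75 × 0.6 × 70 × (0.707 × 0.375) = 8.351 kip/in.
10.48 > 8.351 → NOT adequate.

f_max ≈ 10.5 kip/in; NOT adequate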